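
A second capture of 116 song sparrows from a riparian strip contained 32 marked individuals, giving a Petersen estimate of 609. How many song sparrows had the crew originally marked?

From N = M·C/R: M = N·R / C = 609·32 / 116 = 19488 / 116 = 168.

M = 168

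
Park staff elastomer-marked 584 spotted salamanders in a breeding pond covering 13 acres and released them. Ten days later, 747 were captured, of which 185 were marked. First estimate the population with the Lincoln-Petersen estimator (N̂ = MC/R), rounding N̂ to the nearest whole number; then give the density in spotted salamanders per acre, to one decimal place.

N̂ = 584·747/185 = 436248/185 ≈ 2358.1 → 2358
Density = N̂ / area = 2358 / 13 ≈ 181.38 → 181.4 per acre

density ≈ 181.4 spotted salamanders per acre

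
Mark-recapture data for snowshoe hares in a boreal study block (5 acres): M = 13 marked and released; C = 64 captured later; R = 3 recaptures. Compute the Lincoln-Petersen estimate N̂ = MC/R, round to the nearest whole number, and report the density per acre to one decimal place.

density ≈ 55.4 snowshoe hares per acre

N̂ = 13·64/3 = 832/3 ≈ 277.3 → 277
Density = N̂ / area = 277 / 5 ≈ 55.40 → 55.4 per acre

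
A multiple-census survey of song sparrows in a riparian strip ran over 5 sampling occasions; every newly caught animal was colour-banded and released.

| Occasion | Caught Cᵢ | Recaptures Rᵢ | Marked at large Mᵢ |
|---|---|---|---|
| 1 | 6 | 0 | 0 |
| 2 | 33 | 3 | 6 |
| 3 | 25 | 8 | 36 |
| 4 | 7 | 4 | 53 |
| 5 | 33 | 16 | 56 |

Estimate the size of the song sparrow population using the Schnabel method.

Σ MᵢCᵢ = 0·6 + 6·33 + 36·25 + 53·7 + 56·33 = 0 + 198 + 900 + 371 + 1848 = 3317
Σ Rᵢ = 0 + 3 + 8 + 4 + 16 = 31
N̂ = 3317 / 31 = 107

N = 107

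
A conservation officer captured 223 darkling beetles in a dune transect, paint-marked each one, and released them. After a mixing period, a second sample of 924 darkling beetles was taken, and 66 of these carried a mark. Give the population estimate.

N = 3122

The marked fraction in the recapture sample should equal the marked fraction in the population: 66/924 = 223/N.
N = (223 × 924) / 66 = 206052 / 66 = 3122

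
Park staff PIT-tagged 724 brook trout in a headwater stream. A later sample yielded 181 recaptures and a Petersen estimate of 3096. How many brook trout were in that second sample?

C = 774

From N = M·C/R: C = N·R / M = 3096·181 / 724 = 560376 / 724 = 774.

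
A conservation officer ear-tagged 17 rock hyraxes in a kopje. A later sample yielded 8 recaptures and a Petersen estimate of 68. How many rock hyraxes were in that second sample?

From N = M·C/R: C = N·R / M = 68·8 / 17 = 544 / 17 = 32.

C = 32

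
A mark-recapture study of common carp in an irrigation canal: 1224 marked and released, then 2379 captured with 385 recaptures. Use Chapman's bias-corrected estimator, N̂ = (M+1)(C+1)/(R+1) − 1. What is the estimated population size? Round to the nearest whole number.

N ≈ 7552

N̂ = (1224+1)(2379+1)/(385+1) − 1 = 1225·2380/386 − 1
= 2915500/386 − 1 ≈ 7553.1 − 1 ≈ 7552.1 → 7552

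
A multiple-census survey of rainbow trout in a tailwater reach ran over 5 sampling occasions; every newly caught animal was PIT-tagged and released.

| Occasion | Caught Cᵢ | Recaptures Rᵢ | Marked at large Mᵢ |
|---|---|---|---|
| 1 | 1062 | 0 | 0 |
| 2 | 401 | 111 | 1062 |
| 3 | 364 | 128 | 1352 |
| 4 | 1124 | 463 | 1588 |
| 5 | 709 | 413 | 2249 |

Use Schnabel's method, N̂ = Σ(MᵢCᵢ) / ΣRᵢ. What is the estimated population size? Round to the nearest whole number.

N ≈ 3854

Σ MᵢCᵢ = 0·1062 + 1062·401 + 1352·364 + 1588·1124 + 2249·709 = 0 + 425862 + 492128 + 1784912 + 1594541 = 4297443
Σ Rᵢ = 0 + 111 + 128 + 463 + 413 = 1115
N̂ = 4297443 / 1115 ≈ 3854.2 → 3854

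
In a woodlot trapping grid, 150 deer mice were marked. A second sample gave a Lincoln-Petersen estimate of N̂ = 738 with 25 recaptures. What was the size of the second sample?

C = 123

From N = M·C/R: C = N·R / M = 738·25 / 150 = 18450 / 150 = 123.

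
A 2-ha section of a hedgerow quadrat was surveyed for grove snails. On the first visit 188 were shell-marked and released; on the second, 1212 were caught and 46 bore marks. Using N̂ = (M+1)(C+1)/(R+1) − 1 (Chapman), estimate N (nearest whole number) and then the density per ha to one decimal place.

density ≈ 2438.5 grove snails per ha

N̂ = 189·1213/47 − 1 = 229257/47 − 1 ≈ 4876.8 → 4877
Density = N̂ / area = 4877 / 2 ≈ 2438.50 → 2438.5 per ha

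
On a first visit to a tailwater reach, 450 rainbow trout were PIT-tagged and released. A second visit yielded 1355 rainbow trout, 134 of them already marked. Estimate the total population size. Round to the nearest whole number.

Lincoln-Petersen assumes M/N = R/C, so N = M·C / R.
N = (450 × 1355) / 134 = 609750 / 134 ≈ 4550.4 → 4550

N ≈ 4550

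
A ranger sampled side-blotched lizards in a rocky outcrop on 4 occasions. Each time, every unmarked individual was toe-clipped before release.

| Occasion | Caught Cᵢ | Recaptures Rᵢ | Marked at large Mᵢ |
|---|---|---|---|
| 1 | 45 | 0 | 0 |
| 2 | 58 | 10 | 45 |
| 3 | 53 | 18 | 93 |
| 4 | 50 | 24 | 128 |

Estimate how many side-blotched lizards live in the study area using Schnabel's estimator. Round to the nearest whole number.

N ≈ 268

Σ MᵢCᵢ = 0·45 + 45·58 + 93·53 + 128·50 = 0 + 2610 + 4929 + 6400 = 13939
Σ Rᵢ = 0 + 10 + 18 + 24 = 52
N̂ = 13939 / 52 ≈ 268.1 → 268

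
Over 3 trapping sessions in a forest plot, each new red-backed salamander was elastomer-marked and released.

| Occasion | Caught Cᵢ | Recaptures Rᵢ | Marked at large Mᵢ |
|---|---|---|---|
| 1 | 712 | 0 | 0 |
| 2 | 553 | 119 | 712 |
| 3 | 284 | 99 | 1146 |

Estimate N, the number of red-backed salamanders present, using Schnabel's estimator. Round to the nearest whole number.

N ≈ 3299

Σ MᵢCᵢ = 0·712 + 712·553 + 1146·284 = 0 + 393736 + 325464 = 719200
Σ Rᵢ = 0 + 119 + 99 = 218
N̂ = 719200 / 218 ≈ 3299.1 → 3299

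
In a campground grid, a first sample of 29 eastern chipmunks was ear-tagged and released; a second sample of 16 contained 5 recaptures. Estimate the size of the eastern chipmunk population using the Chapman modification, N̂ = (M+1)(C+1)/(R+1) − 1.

N = 84

N̂ = (29+1)(16+1)/(5+1) − 1 = 30·17/6 − 1
= 510/6 − 1 = 85 − 1 = 84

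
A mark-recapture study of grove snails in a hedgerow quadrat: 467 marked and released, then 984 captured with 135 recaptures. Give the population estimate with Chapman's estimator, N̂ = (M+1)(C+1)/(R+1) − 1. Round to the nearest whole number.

N̂ = (467+1)(984+1)/(135+1) − 1 = 468·985/136 − 1
= 460980/136 − 1 ≈ 3389.6 − 1 ≈ 3388.6 → 3389

N ≈ 3389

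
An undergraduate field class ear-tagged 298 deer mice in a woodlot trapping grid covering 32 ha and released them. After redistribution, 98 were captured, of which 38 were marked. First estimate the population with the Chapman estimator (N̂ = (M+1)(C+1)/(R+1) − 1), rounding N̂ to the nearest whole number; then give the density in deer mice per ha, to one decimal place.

density ≈ 23.7 deer mice per ha

N̂ = 299·99/39 − 1 = 29601/39 − 1 = 758
Density = N̂ / area = 758 / 32 ≈ 23.69 → 23.7 per ha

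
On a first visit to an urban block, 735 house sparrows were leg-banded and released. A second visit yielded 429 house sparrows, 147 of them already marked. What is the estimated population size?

N = (735 × 429) / 147 = 315315 / 147 = 2145

N = 2145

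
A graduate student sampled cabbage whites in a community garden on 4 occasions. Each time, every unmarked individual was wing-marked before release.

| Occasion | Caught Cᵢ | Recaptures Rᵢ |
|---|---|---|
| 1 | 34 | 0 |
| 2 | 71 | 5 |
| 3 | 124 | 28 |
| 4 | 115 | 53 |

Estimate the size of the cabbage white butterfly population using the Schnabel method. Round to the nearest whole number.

N ≈ 434

Marked at large before each occasion: Mᵢ = Σⱼ<ᵢ (Cⱼ − Rⱼ) → M1=0, M2=34, M3=100, M4=196
Σ MᵢCᵢ = 0·34 + 34·71 + 100·124 + 196·115 = 0 + 2414 + 12400 + 22540 = 37354
Σ Rᵢ = 0 + 5 + 28 + 53 = 86
N̂ = 37354 / 86 ≈ 434.3 → 434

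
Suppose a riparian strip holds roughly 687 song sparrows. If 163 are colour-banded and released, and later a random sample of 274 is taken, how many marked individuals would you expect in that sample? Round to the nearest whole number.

expected recaptures ≈ 65

The marked fraction of the population is 163/687, so in a sample of 274 expect C·(M/N) marked.
E[R] = 163 × 274 / 687 = 44662 / 687 ≈ 65.0 → 65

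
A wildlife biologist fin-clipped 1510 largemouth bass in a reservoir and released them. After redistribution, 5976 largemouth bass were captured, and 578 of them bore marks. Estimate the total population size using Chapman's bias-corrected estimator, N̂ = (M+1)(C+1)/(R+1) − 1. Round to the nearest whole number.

N̂ = (1510+1)(5976+1)/(578+1) − 1 = 1511·5977/579 − 1
= 9031247/579 − 1 ≈ 15598.0 − 1 ≈ 15597.0 → 15597

N ≈ 15,597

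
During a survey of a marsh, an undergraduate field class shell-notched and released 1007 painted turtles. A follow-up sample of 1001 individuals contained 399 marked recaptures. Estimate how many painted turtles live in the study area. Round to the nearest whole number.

N ≈ 2526

If marked individuals mix randomly, R/C ≈ M/N, giving N ≈ M·C/R.
N = (1007 × 1001) / 399 = 1008007 / 399 ≈ 2526.3 → 2526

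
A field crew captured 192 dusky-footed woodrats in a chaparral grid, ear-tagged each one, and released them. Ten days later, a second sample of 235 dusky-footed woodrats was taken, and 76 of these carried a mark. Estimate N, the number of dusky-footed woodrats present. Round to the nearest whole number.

N = (192 × 235) / 76 = 45120 / 76 ≈ 593.7 → 594

N ≈ 594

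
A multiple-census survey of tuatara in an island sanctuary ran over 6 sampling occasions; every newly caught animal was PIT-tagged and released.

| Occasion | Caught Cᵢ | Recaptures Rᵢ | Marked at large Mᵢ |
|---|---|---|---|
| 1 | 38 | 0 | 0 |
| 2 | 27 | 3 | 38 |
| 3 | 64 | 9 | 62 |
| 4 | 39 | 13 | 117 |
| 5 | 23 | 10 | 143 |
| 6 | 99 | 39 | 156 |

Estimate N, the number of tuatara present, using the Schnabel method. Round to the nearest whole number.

Σ MᵢCᵢ = 0·38 + 38·27 + 62·64 + 117·39 + 143·23 + 156·99 = 0 + 1026 + 3968 + 4563 + 3289 + 15444 = 28290
Σ Rᵢ = 0 + 3 + 9 + 13 + 10 + 39 = 74
N̂ = 28290 / 74 ≈ 382.3 → 382

N ≈ 382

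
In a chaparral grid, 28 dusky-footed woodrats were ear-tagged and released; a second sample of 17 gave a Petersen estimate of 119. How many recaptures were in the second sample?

R = 4

From N = M·C/R: R = M·C / N = 28·17 / 119 = 476 / 119 = 4.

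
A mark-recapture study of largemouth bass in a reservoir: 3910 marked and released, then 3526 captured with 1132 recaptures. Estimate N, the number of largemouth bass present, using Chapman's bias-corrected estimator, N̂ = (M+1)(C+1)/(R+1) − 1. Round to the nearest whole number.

N ≈ 12,174

N̂ = (3910+1)(3526+1)/(1132+1) − 1 = 3911·3527/1133 − 1
= 13794097/1133 − 1 ≈ 12174.8 − 1 ≈ 12173.8 → 12174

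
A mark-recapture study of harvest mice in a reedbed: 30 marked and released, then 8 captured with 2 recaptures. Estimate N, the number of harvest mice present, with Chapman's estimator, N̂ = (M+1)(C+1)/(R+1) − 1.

N = 92

N̂ = (30+1)(8+1)/(2+1) − 1 = 31·9/3 − 1
= 279/3 − 1 = 93 − 1 = 92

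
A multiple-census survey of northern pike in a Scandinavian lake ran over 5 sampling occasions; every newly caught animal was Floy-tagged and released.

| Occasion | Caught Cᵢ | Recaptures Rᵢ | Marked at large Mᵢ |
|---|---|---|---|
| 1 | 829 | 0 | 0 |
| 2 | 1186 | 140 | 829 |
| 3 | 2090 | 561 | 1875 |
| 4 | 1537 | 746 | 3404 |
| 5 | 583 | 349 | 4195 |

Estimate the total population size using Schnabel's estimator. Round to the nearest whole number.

Σ MᵢCᵢ = 0·829 + 829·1186 + 1875·2090 + 3404·1537 + 4195·583 = 0 + 983194 + 3918750 + 5231948 + 2445685 = 12579577
Σ Rᵢ = 0 + 140 + 561 + 746 + 349 = 1796
N̂ = 12579577 / 1796 ≈ 7004.2 → 7004

N ≈ 7004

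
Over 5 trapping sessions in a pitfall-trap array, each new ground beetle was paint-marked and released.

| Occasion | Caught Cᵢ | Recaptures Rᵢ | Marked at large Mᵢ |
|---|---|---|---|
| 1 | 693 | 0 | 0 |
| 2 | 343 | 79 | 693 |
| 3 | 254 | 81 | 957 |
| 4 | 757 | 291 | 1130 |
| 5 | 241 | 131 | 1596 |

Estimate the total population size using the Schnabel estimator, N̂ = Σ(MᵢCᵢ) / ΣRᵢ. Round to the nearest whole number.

N ≈ 2957

Σ MᵢCᵢ = 0·693 + 693·343 + 957·254 + 1130·757 + 1596·241 = 0 + 237699 + 243078 + 855410 + 384636 = 1720823
Σ Rᵢ = 0 + 79 + 81 + 291 + 131 = 582
N̂ = 1720823 / 582 ≈ 2956.7 → 2957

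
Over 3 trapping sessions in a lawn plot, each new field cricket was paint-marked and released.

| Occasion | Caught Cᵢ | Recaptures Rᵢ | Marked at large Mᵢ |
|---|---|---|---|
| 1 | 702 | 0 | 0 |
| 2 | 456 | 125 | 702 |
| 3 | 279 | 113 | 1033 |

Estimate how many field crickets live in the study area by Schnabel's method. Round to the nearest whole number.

Σ MᵢCᵢ = 0·702 + 702·456 + 1033·279 = 0 + 320112 + 288207 = 608319
Σ Rᵢ = 0 + 125 + 113 = 238
N̂ = 608319 / 238 ≈ 2556.0 → 2556

N ≈ 2556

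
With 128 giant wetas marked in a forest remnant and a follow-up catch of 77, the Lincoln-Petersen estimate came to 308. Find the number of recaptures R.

From N = M·C/R: R = M·C / N = 128·77 / 308 = 9856 / 308 = 32.

R = 32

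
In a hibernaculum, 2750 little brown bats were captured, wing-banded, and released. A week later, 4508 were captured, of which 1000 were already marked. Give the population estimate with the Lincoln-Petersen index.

N = (2750 × 4508) / 1000 = 12397000 / 1000 = 12397

N = 12,397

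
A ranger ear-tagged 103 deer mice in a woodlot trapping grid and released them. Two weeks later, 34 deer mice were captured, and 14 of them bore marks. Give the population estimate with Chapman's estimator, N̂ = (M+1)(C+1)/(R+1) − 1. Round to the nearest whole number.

N ≈ 242

N̂ = (103+1)(34+1)/(14+1) − 1 = 104·35/15 − 1
= 3640/15 − 1 ≈ 242.7 − 1 ≈ 241.7 → 242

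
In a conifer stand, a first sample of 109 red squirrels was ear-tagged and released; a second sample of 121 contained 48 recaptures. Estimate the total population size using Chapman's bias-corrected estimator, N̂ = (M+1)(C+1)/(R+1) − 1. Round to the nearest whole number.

N ≈ 273

N̂ = (109+1)(121+1)/(48+1) − 1 = 110·122/49 − 1
= 13420/49 − 1 ≈ 273.9 − 1 ≈ 272.9 → 273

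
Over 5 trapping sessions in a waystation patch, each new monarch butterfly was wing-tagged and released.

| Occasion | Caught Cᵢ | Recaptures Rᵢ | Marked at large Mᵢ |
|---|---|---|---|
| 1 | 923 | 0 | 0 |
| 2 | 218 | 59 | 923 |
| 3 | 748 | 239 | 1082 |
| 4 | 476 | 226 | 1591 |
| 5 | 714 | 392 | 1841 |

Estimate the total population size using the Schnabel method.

N = 3365

Σ MᵢCᵢ = 0·923 + 923·218 + 1082·748 + 1591·476 + 1841·714 = 0 + 201214 + 809336 + 757316 + 1314474 = 3082340
Σ Rᵢ = 0 + 59 + 239 + 226 + 392 = 916
N̂ = 3082340 / 916 = 3365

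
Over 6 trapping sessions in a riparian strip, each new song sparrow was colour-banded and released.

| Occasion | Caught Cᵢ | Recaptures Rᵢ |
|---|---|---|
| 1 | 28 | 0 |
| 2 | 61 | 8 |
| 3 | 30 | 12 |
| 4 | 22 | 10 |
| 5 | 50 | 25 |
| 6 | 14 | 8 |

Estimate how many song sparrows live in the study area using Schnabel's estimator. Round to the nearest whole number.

Marked at large before each occasion: Mᵢ = Σⱼ<ᵢ (Cⱼ − Rⱼ) → M1=0, M2=28, M3=81, M4=99, M5=111, M6=136
Σ MᵢCᵢ = 0·28 + 28·61 + 81·30 + 99·22 + 111·50 + 136·14 = 0 + 1708 + 2430 + 2178 + 5550 + 1904 = 13770
Σ Rᵢ = 0 + 8 + 12 + 10 + 25 + 8 = 63
N̂ = 13770 / 63 ≈ 218.6 → 219

N ≈ 219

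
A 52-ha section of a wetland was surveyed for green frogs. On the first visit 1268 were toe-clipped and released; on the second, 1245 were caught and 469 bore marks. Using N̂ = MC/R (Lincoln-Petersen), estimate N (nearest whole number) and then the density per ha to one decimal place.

N̂ = 1268·1245/469 = 1578660/469 ≈ 3366.0 → 3366
Density = N̂ / area = 3366 / 52 ≈ 64.73 → 64.7 per ha

density ≈ 64.7 green frogs per ha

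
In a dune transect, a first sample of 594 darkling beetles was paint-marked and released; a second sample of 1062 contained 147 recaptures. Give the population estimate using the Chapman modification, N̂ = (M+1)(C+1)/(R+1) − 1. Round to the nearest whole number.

N̂ = (594+1)(1062+1)/(147+1) − 1 = 595·1063/148 − 1
= 632485/148 − 1 ≈ 4273.5 − 1 ≈ 4272.5 → 4273

N ≈ 4273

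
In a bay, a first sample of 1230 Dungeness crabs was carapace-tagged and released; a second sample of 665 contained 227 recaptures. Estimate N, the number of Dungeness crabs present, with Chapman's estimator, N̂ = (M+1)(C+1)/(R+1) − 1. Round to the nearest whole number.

N̂ = (1230+1)(665+1)/(227+1) − 1 = 1231·666/228 − 1
= 819846/228 − 1 ≈ 3595.8 − 1 ≈ 3594.8 → 3595

N ≈ 3595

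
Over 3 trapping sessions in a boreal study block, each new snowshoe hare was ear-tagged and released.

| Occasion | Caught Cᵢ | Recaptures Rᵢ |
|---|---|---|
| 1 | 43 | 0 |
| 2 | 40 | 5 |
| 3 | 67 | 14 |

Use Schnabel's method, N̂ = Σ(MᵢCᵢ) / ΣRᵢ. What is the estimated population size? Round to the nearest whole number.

Marked at large before each occasion: Mᵢ = Σⱼ<ᵢ (Cⱼ − Rⱼ) → M1=0, M2=43, M3=78
Σ MᵢCᵢ = 0·43 + 43·40 + 78·67 = 0 + 1720 + 5226 = 6946
Σ Rᵢ = 0 + 5 + 14 = 19
N̂ = 6946 / 19 ≈ 365.6 → 366

N ≈ 366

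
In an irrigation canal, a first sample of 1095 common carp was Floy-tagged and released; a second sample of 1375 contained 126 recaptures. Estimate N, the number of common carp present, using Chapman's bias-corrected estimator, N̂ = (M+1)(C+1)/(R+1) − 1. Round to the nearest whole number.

N̂ = (1095+1)(1375+1)/(126+1) − 1 = 1096·1376/127 − 1
= 1508096/127 − 1 ≈ 11874.8 − 1 ≈ 11873.8 → 11874

N ≈ 11,874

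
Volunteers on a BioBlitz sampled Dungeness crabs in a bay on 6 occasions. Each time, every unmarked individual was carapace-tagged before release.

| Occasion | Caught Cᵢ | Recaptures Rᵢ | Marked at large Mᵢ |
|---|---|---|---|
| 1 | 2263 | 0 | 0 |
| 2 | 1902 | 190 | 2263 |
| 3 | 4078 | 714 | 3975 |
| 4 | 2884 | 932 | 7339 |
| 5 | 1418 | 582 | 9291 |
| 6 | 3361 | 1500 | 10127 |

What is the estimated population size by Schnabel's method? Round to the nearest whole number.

N ≈ 22,688

Σ MᵢCᵢ = 0·2263 + 2263·1902 + 3975·4078 + 7339·2884 + 9291·1418 + 10127·3361 = 0 + 4304226 + 16210050 + 21165676 + 13174638 + 34036847 = 88891437
Σ Rᵢ = 0 + 190 + 714 + 932 + 582 + 1500 = 3918
N̂ = 88891437 / 3918 ≈ 22688.0 → 22688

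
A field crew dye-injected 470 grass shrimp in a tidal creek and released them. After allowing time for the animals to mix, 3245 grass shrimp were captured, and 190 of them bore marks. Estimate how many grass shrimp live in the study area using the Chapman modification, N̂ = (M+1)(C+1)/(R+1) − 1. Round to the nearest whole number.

N ≈ 8004

N̂ = (470+1)(3245+1)/(190+1) − 1 = 471·3246/191 − 1
= 1528866/191 − 1 ≈ 8004.5 − 1 ≈ 8003.5 → 8004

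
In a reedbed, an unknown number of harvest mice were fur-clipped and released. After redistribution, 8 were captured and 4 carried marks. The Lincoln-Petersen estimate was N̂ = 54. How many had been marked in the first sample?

M = 27

From N = M·C/R: M = N·R / C = 54·4 / 8 = 216 / 8 = 27.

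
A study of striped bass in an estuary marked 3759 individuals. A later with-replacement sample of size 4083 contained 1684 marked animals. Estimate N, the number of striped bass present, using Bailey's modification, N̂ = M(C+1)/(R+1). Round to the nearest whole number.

N ≈ 9111

N̂ = 3759·(4083+1)/(1684+1) = 3759·4084/1685 = 15351756/1685 ≈ 9110.8 → 9111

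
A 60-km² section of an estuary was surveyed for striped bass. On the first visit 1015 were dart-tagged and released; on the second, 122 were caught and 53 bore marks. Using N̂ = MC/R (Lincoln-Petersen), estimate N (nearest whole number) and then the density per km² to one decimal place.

N̂ = 1015·122/53 = 123830/53 ≈ 2336.4 → 2336
Density = N̂ / area = 2336 / 60 ≈ 38.93 → 38.9 per km²

density ≈ 38.9 striped bass per km²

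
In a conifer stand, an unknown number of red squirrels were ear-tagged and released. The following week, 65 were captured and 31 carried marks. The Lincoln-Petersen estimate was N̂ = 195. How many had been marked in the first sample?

From N = M·C/R: M = N·R / C = 195·31 / 65 = 6045 / 65 = 93.

M = 93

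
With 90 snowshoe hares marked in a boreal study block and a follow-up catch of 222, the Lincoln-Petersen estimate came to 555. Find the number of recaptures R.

R = 36

From N = M·C/R: R = M·C / N = 90·222 / 555 = 19980 / 555 = 36.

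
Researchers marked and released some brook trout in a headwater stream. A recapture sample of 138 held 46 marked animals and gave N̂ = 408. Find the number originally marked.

M = 136

From N = M·C/R: M = N·R / C = 408·46 / 138 = 18768 / 138 = 136.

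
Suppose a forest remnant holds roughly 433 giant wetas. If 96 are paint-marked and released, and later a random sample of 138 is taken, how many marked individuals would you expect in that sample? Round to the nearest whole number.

The marked fraction of the population is 96/433, so in a sample of 138 expect C·(M/N) marked.
E[R] = 96 × 138 / 433 = 13248 / 433 ≈ 30.6 → 31

expected recaptures ≈ 31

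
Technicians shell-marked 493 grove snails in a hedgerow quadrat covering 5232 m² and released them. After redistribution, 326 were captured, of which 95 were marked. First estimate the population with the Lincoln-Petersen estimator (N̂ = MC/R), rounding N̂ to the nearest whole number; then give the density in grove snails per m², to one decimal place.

density ≈ 0.3 grove snails per m²

N̂ = 493·326/95 = 160718/95 ≈ 1691.8 → 1692
Density = N̂ / area = 1692 / 5232 ≈ 0.32 → 0.3 per m²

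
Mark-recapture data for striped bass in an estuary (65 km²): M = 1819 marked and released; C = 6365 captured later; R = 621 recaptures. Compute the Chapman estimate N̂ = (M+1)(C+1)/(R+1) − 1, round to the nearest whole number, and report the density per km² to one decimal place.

N̂ = 1820·6366/622 − 1 = 11586120/622 − 1 ≈ 18626.2 → 18626
Density = N̂ / area = 18626 / 65 ≈ 286.55 → 286.6 per km²

density ≈ 286.6 striped bass per km²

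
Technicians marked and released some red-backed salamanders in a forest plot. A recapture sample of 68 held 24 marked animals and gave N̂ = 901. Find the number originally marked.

From N = M·C/R: M = N·R / C = 901·24 / 68 = 21624 / 68 = 318.

M = 318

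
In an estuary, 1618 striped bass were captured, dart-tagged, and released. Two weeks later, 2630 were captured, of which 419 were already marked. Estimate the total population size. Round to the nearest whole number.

If marked individuals mix randomly, R/C ≈ M/N, giving N ≈ M·C/R.
N = (1618 × 2630) / 419 = 4255340 / 419 ≈ 10155.9 → 10156

N ≈ 10,156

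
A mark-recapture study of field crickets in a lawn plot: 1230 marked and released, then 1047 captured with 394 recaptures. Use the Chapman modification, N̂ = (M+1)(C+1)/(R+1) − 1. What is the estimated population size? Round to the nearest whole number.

N̂ = (1230+1)(1047+1)/(394+1) − 1 = 1231·1048/395 − 1
= 1290088/395 − 1 ≈ 3266.0 − 1 ≈ 3265.0 → 3265

N ≈ 3265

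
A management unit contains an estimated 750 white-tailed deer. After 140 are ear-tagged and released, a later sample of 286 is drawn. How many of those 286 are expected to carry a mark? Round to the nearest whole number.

The marked fraction of the population is 140/750, so in a sample of 286 expect C·(M/N) marked.
E[R] = 140 × 286 / 750 = 40040 / 750 ≈ 53.4 → 53

expected recaptures ≈ 53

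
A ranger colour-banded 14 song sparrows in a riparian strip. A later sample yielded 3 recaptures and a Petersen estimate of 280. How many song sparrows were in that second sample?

From N = M·C/R: C = N·R / M = 280·3 / 14 = 840 / 14 = 60.

C = 60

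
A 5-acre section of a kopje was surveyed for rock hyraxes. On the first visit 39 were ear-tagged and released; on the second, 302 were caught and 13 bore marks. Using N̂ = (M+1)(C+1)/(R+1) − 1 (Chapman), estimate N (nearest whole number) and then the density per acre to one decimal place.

density ≈ 173.0 rock hyraxes per acre

N̂ = 40·303/14 − 1 = 12120/14 − 1 ≈ 864.7 → 865
Density = N̂ / area = 865 / 5 = 173.0 per acre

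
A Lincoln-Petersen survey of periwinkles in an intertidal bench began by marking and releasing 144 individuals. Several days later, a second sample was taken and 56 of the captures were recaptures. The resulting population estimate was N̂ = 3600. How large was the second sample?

From N = M·C/R: C = N·R / M = 3600·56 / 144 = 201600 / 144 = 1400.

C = 1400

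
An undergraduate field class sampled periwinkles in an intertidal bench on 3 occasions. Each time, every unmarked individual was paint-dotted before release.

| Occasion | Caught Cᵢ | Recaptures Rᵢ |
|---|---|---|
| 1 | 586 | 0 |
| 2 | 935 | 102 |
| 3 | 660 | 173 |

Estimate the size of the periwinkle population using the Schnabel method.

Marked at large before each occasion: Mᵢ = Σⱼ<ᵢ (Cⱼ − Rⱼ) → M1=0, M2=586, M3=1419
Σ MᵢCᵢ = 0·586 + 586·935 + 1419·660 = 0 + 547910 + 936540 = 1484450
Σ Rᵢ = 0 + 102 + 173 = 275
N̂ = 1484450 / 275 = 5398

N = 5398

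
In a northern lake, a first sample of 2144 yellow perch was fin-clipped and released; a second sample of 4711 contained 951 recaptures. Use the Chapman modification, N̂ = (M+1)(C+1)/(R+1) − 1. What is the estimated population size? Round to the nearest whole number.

N ≈ 10,616

N̂ = (2144+1)(4711+1)/(951+1) − 1 = 2145·4712/952 − 1
= 10107240/952 − 1 ≈ 10616.8 − 1 ≈ 10615.8 → 10616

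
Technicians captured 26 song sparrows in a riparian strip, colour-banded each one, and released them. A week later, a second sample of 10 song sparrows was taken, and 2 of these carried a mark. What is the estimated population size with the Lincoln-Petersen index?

The marked fraction in the recapture sample should equal the marked fraction in the population: 2/10 = 26/N.
N = (26 × 10) / 2 = 260 / 2 = 130

N = 130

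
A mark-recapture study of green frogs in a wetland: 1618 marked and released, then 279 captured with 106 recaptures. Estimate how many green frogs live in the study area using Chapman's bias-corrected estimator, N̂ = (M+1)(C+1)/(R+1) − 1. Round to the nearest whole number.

N̂ = (1618+1)(279+1)/(106+1) − 1 = 1619·280/107 − 1
= 453320/107 − 1 ≈ 4236.6 − 1 ≈ 4235.6 → 4236

N ≈ 4236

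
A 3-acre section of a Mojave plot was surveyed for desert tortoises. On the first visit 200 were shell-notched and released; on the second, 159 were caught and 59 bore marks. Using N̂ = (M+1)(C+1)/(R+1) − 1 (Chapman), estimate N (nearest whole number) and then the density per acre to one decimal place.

density ≈ 178.3 desert tortoises per acre

N̂ = 201·160/60 − 1 = 32160/60 − 1 = 535
Density = N̂ / area = 535 / 3 ≈ 178.33 → 178.3 per acre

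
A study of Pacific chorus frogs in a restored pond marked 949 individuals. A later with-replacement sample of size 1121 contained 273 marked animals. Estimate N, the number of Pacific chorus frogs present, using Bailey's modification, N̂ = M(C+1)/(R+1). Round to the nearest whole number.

N̂ = 949·(1121+1)/(273+1) = 949·1122/274 = 1064778/274 ≈ 3886.1 → 3886

N ≈ 3886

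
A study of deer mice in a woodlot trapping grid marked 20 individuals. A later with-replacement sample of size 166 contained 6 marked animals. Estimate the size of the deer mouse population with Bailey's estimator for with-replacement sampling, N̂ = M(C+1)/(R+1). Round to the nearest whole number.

N ≈ 477

N̂ = 20·(166+1)/(6+1) = 20·167/7 = 3340/7 ≈ 477.1 → 477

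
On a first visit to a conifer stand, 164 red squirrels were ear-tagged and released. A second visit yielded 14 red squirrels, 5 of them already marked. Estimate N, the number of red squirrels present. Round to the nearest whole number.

N ≈ 459

If marked individuals mix randomly, R/C ≈ M/N, giving N ≈ M·C/R.
N = (164 × 14) / 5 = 2296 / 5 ≈ 459.2 → 459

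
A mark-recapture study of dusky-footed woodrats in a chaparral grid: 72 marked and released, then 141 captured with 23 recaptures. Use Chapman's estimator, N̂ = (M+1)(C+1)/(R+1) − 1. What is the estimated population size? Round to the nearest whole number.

N̂ = (72+1)(141+1)/(23+1) − 1 = 73·142/24 − 1
= 10366/24 − 1 ≈ 431.9 − 1 ≈ 430.9 → 431

N ≈ 431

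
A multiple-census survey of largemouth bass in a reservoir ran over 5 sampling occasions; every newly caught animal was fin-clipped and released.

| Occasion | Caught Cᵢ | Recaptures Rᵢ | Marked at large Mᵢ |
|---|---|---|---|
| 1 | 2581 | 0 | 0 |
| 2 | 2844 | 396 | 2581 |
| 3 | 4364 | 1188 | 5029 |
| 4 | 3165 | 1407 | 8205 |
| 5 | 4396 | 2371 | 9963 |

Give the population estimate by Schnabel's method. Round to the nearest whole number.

N ≈ 18,473

Σ MᵢCᵢ = 0·2581 + 2581·2844 + 5029·4364 + 8205·3165 + 9963·4396 = 0 + 7340364 + 21946556 + 25968825 + 43797348 = 99053093
Σ Rᵢ = 0 + 396 + 1188 + 1407 + 2371 = 5362
N̂ = 99053093 / 5362 ≈ 18473.2 → 18473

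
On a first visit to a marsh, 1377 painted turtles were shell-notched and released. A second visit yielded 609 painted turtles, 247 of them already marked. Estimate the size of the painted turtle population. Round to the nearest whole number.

N ≈ 3395

Lincoln-Petersen assumes M/N = R/C, so N = M·C / R.
N = (1377 × 609) / 247 = 838593 / 247 ≈ 3395.1 → 3395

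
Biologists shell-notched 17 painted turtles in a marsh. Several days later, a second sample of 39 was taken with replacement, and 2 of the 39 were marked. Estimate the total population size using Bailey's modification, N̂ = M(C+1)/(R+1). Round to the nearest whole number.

N ≈ 227

N̂ = 17·(39+1)/(2+1) = 17·40/3 = 680/3 ≈ 226.7 → 227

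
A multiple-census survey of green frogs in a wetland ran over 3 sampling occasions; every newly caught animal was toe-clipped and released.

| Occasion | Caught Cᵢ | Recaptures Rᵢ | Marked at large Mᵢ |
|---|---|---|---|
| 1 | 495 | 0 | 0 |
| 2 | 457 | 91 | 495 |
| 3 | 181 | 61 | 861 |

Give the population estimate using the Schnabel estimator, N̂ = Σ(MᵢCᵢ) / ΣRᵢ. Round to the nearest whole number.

N ≈ 2514

Σ MᵢCᵢ = 0·495 + 495·457 + 861·181 = 0 + 226215 + 155841 = 382056
Σ Rᵢ = 0 + 91 + 61 = 152
N̂ = 382056 / 152 ≈ 2513.5 → 2514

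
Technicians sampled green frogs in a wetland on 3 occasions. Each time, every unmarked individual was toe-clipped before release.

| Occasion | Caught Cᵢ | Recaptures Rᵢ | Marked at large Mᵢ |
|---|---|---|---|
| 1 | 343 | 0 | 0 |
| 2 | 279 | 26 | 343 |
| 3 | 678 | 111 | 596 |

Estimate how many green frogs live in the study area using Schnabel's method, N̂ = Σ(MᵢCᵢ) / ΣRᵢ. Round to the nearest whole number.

Σ MᵢCᵢ = 0·343 + 343·279 + 596·678 = 0 + 95697 + 404088 = 499785
Σ Rᵢ = 0 + 26 + 111 = 137
N̂ = 499785 / 137 ≈ 3648.1 → 3648

N ≈ 3648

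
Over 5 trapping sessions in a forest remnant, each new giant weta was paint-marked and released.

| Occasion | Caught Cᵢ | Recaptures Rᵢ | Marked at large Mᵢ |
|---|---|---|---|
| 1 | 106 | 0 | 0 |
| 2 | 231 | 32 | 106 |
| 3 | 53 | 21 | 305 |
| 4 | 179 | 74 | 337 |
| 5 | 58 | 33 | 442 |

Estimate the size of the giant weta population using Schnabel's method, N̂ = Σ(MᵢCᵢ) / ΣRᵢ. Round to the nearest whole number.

Σ MᵢCᵢ = 0·106 + 106·231 + 305·53 + 337·179 + 442·58 = 0 + 24486 + 16165 + 60323 + 25636 = 126610
Σ Rᵢ = 0 + 32 + 21 + 74 + 33 = 160
N̂ = 126610 / 160 ≈ 791.3 → 791

N ≈ 791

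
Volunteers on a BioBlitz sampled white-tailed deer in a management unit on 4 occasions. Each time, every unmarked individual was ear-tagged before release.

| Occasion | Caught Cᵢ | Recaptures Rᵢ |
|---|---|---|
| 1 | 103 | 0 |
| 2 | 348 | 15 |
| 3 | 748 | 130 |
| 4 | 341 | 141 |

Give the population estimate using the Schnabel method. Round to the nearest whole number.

N ≈ 2522

Marked at large before each occasion: Mᵢ = Σⱼ<ᵢ (Cⱼ − Rⱼ) → M1=0, M2=103, M3=436, M4=1054
Σ MᵢCᵢ = 0·103 + 103·348 + 436·748 + 1054·341 = 0 + 35844 + 326128 + 359414 = 721386
Σ Rᵢ = 0 + 15 + 130 + 141 = 286
N̂ = 721386 / 286 ≈ 2522.3 → 2522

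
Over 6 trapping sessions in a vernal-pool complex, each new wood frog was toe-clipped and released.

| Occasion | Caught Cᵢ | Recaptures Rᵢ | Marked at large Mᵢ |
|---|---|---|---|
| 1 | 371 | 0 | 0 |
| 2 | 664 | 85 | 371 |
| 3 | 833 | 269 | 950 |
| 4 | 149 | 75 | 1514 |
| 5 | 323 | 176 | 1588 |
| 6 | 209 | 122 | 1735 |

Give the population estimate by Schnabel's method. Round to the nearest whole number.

Σ MᵢCᵢ = 0·371 + 371·664 + 950·833 + 1514·149 + 1588·323 + 1735·209 = 0 + 246344 + 791350 + 225586 + 512924 + 362615 = 2138819
Σ Rᵢ = 0 + 85 + 269 + 75 + 176 + 122 = 727
N̂ = 2138819 / 727 ≈ 2942.0 → 2942

N ≈ 2942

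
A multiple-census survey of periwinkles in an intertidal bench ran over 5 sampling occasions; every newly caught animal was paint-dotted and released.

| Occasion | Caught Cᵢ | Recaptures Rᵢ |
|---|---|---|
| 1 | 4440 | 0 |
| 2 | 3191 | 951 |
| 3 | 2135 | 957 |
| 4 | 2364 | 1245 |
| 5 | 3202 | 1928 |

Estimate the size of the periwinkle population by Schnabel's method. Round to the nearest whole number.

N ≈ 14,909

Marked at large before each occasion: Mᵢ = Σⱼ<ᵢ (Cⱼ − Rⱼ) → M1=0, M2=4440, M3=6680, M4=7858, M5=8977
Σ MᵢCᵢ = 0·4440 + 4440·3191 + 6680·2135 + 7858·2364 + 8977·3202 = 0 + 14168040 + 14261800 + 18576312 + 28744354 = 75750506
Σ Rᵢ = 0 + 951 + 957 + 1245 + 1928 = 5081
N̂ = 75750506 / 5081 ≈ 14908.6 → 14909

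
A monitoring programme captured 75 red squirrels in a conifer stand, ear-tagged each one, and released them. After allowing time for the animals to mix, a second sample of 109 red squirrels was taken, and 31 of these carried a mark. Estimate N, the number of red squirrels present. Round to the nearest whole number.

N = (75 × 109) / 31 = 8175 / 31 ≈ 263.7 → 264

N ≈ 264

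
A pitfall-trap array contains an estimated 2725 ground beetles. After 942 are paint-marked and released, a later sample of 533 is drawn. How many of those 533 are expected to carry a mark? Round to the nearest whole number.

expected recaptures ≈ 184

Expected recaptures E[R] = M·C / N.
E[R] = 942 × 533 / 2725 = 502086 / 2725 ≈ 184.3 → 184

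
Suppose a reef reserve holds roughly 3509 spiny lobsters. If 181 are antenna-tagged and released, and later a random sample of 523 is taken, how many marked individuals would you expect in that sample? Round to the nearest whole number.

expected recaptures ≈ 27

Expected recaptures E[R] = M·C / N.
E[R] = 181 × 523 / 3509 = 94663 / 3509 ≈ 27.0 → 27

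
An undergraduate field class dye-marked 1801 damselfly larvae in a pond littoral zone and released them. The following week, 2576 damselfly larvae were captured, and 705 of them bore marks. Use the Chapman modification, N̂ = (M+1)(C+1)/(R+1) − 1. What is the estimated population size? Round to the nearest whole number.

N ≈ 6577

N̂ = (1801+1)(2576+1)/(705+1) − 1 = 1802·2577/706 − 1
= 4643754/706 − 1 ≈ 6577.6 − 1 ≈ 6576.6 → 6577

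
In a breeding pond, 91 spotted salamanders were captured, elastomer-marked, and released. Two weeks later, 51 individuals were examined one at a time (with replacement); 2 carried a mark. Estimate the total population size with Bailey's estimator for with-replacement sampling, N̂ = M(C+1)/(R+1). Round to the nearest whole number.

N̂ = 91·(51+1)/(2+1) = 91·52/3 = 4732/3 ≈ 1577.3 → 1577

N ≈ 1577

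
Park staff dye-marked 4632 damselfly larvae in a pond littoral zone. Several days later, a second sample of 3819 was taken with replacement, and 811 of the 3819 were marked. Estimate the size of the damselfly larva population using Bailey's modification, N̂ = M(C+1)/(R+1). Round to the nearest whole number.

N ≈ 21,791

N̂ = 4632·(3819+1)/(811+1) = 4632·3820/812 = 17694240/812 ≈ 21790.9 → 21791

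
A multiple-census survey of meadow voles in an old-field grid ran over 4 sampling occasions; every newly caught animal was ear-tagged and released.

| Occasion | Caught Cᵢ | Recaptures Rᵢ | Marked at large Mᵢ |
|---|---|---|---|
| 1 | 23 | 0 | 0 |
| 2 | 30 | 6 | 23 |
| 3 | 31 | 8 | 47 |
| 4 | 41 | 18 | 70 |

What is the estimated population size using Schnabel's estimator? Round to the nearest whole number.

N ≈ 157

Σ MᵢCᵢ = 0·23 + 23·30 + 47·31 + 70·41 = 0 + 690 + 1457 + 2870 = 5017
Σ Rᵢ = 0 + 6 + 8 + 18 = 32
N̂ = 5017 / 32 ≈ 156.8 → 157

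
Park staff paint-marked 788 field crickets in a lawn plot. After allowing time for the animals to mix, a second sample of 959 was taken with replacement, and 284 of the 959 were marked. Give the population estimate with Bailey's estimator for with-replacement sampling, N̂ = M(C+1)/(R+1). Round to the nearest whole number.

N ≈ 2654

N̂ = 788·(959+1)/(284+1) = 788·960/285 = 756480/285 ≈ 2654.3 → 2654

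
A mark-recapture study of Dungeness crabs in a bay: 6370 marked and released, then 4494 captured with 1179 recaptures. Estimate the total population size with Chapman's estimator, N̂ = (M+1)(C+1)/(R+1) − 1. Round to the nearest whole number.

N̂ = (6370+1)(4494+1)/(1179+1) − 1 = 6371·4495/1180 − 1
= 28637645/1180 − 1 ≈ 24269.2 − 1 ≈ 24268.2 → 24268

N ≈ 24,268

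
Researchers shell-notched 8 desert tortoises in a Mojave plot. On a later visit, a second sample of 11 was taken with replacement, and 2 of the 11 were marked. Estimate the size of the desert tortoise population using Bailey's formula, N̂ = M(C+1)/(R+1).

N̂ = 8·(11+1)/(2+1) = 8·12/3 = 96/3 = 32

N = 32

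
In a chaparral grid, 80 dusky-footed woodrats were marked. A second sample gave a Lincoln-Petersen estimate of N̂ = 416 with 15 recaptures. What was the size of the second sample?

C = 78

From N = M·C/R: C = N·R / M = 416·15 / 80 = 6240 / 80 = 78.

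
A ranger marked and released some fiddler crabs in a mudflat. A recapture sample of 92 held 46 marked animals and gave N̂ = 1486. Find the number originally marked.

M = 743

From N = M·C/R: M = N·R / C = 1486·46 / 92 = 68356 / 92 = 743.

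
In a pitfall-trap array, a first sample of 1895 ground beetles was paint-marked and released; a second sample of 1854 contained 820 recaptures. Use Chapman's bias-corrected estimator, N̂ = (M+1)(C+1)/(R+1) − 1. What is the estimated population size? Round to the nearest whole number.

N̂ = (1895+1)(1854+1)/(820+1) − 1 = 1896·1855/821 − 1
= 3517080/821 − 1 ≈ 4283.9 − 1 ≈ 4282.9 → 4283

N ≈ 4283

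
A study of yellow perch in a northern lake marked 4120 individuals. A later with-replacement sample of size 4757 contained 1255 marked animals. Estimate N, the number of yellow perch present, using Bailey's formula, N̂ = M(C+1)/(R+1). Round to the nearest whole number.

N ≈ 15,607

N̂ = 4120·(4757+1)/(1255+1) = 4120·4758/1256 = 19602960/1256 ≈ 15607.45 → 15607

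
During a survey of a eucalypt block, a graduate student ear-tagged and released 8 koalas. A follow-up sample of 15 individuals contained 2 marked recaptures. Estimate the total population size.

N = 60

If marked individuals mix randomly, R/C ≈ M/N, giving N ≈ M·C/R.
N = (8 × 15) / 2 = 120 / 2 = 60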